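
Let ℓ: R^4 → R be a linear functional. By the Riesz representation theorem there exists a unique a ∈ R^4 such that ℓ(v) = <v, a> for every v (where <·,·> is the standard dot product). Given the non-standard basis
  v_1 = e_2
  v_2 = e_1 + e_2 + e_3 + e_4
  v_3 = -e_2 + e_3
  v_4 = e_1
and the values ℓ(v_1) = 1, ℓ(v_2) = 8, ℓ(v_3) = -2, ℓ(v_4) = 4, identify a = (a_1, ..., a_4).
a = (4, 1, -1, 4)

Write a = (a_1, ..., a_4) in the standard basis. For each basis vector v_i, ℓ(v_i) = <v_i, a> is a linear equation in the a_j's. Collect the n equations into a matrix system V a = ℓ, where row i of V is v_i (expressed in the standard basis). Since V is invertible (lower-triangular with 1s on the diagonal, up to permutation), solve by back-substitution:
  V =
[[0, 1, 0, 0],
 [1, 1, 1, 1],
 [0, -1, 1, 0],
 [1, 0, 0, 0]]
  V a = (1, 8, -2, 4)
Solving gives a = (4, 1, -1, 4).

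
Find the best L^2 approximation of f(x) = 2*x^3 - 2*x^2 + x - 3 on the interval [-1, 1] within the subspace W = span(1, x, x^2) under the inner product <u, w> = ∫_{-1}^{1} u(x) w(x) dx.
g(x) = -2*x^2 + 11*x/5 - 3

The best approximation g ∈ W is the orthogonal projection of f onto W. Writing g = a_0 + a_1 x + a_2 x^2, the coefficients solve the normal equations G · a = b where
  G_{ij} = <φ_i, φ_j> and b_i = <f, φ_i>, with φ_0 = 1, φ_1 = x, φ_2 = x^2.
G =
  [2, 0, 2/3]
  [0, 2/3, 0]
  [2/3, 0, 2/5],
b = (-22/3, 22/15, -14/5).
Solving gives a_0 = -3, a_1 = 11/5, a_2 = -2, so
  g(x) = -2*x^2 + 11*x/5 - 3.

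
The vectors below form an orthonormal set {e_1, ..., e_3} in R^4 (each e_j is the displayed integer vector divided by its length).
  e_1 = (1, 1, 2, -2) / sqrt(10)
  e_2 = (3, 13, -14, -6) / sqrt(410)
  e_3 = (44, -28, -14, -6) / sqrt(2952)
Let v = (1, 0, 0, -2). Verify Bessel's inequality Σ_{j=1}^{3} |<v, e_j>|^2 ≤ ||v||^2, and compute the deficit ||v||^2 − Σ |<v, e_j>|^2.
Σ |<v, e_j>|^2 = 37/9; ||v||^2 = 5; deficit = 8/9

Write each e_j = u_j / sqrt(<u_j, u_j>) where u_j is the displayed integer vector. Then <v, e_j> = <v, u_j> / sqrt(<u_j, u_j>), so |<v, e_j>|^2 = <v, u_j>^2 / <u_j, u_j>.
Coefficients: <v, e_1> = 5/sqrt(10), <v, e_2> = 15/sqrt(410), <v, e_3> = 56/sqrt(2952).
Square and sum: Σ |<v, e_j>|^2 = 37/9.
Compute ||v||^2 = v·v = 5.
Deficit = 5 − 37/9 = 8/9 ≥ 0, confirming Bessel's inequality. (The deficit equals ||v − Σ <v,e_j> e_j||^2, the squared distance from v to span{e_j}.)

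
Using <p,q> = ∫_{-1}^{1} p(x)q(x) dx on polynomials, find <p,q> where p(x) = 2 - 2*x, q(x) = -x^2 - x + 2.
<p,q> = 8

Expand the product: p(x)·q(x) = 2*x^3 - 6*x + 4.
∫_{-1}^{1} of each monomial x^k gives [2/(k+1) if k even, 0 if k odd]. Integrating term-by-term (or equivalently evaluating the antiderivative F(x) = x^4/2 - 3*x^2 + 4*x at the endpoints):
  F(1) − F(−1) = 3/2 − (-13/2) = 8.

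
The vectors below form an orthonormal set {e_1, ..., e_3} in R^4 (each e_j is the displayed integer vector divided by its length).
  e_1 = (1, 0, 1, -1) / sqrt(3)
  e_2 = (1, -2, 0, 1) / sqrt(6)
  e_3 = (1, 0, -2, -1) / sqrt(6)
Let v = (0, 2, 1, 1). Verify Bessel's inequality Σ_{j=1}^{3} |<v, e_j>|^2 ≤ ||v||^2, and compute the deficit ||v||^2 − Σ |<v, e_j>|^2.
Σ |<v, e_j>|^2 = 3; ||v||^2 = 6; deficit = 3

Write each e_j = u_j / sqrt(<u_j, u_j>) where u_j is the displayed integer vector. Then <v, e_j> = <v, u_j> / sqrt(<u_j, u_j>), so |<v, e_j>|^2 = <v, u_j>^2 / <u_j, u_j>.
Coefficients: <v, e_1> = 0/sqrt(3), <v, e_2> = -3/sqrt(6), <v, e_3> = -3/sqrt(6).
Square and sum: Σ |<v, e_j>|^2 = 3.
Compute ||v||^2 = v·v = 6.
Deficit = 6 − 3 = 3 ≥ 0, confirming Bessel's inequality. (The deficit equals ||v − Σ <v,e_j> e_j||^2, the squared distance from v to span{e_j}.)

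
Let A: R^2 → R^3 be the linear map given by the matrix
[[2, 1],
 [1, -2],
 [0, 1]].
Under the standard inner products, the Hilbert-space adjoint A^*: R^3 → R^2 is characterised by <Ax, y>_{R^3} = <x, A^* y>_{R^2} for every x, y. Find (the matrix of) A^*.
A^* = A^T =
[[2, 1, 0],
 [1, -2, 1]]

For real matrices with standard dot products, the defining identity <Ax, y> = <x, A^* y> gives (Ax)^T y = x^T (A^*) y, i.e. x^T A^T y = x^T (A^*) y. Since this holds for all x, y, we must have A^* = A^T. Therefore
A^* =
[[2, 1, 0],
 [1, -2, 1]].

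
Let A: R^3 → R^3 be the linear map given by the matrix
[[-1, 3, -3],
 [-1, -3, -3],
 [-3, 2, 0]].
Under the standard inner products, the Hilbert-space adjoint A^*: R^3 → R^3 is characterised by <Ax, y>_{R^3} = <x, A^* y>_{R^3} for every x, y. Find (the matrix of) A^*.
A^* = A^T =
[[-1, -1, -3],
 [3, -3, 2],
 [-3, -3, 0]]

For real matrices with standard dot products, the defining identity <Ax, y> = <x, A^* y> gives (Ax)^T y = x^T (A^*) y, i.e. x^T A^T y = x^T (A^*) y. Since this holds for all x, y, we must have A^* = A^T. Therefore
A^* =
[[-1, -1, -3],
 [3, -3, 2],
 [-3, -3, 0]].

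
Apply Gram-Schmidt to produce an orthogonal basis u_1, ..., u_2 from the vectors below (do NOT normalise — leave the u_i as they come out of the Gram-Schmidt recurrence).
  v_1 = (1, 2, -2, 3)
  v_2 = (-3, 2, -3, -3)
Orthogonal basis:
  u_1 = (1, 2, -2, 3)
  u_2 = (-26/9, 20/9, -29/9, -8/3)

Apply the Gram-Schmidt recurrence
  u_1 = v_1
  u_i = v_i − Σ_{j<i} ((v_i · u_j) / (u_j · u_j)) · u_j.

Step by step this gives:
  u_1 = (1, 2, -2, 3)
  u_2 = (-26/9, 20/9, -29/9, -8/3)

Orthogonality check:
  u_2 · u_1 = 0 (should be 0)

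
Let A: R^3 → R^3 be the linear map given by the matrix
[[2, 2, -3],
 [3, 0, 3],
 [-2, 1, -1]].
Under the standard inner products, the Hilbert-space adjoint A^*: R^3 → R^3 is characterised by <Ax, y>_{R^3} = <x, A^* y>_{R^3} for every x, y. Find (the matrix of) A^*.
A^* = A^T =
[[2, 3, -2],
 [2, 0, 1],
 [-3, 3, -1]]

For real matrices with standard dot products, the defining identity <Ax, y> = <x, A^* y> gives (Ax)^T y = x^T (A^*) y, i.e. x^T A^T y = x^T (A^*) y. Since this holds for all x, y, we must have A^* = A^T. Therefore
A^* =
[[2, 3, -2],
 [2, 0, 1],
 [-3, 3, -1]].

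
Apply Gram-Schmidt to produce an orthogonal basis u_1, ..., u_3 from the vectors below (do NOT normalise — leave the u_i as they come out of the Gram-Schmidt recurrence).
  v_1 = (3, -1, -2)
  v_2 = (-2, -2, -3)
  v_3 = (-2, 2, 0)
Orthogonal basis:
  u_1 = (3, -1, -2)
  u_2 = (-17/7, -13/7, -19/7)
  u_3 = (-14/117, 14/9, -112/117)

Apply the Gram-Schmidt recurrence
  u_1 = v_1
  u_i = v_i − Σ_{j<i} ((v_i · u_j) / (u_j · u_j)) · u_j.

Step by step this gives:
  u_1 = (3, -1, -2)
  u_2 = (-17/7, -13/7, -19/7)
  u_3 = (-14/117, 14/9, -112/117)

Orthogonality check:
  u_2 · u_1 = 0 (should be 0)
  u_3 · u_1 = 0 (should be 0)
  u_3 · u_2 = 0 (should be 0)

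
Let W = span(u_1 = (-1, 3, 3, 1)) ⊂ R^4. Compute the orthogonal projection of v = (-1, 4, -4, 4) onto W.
proj_W(v) = (-1/4, 3/4, 3/4, 1/4)

Set up U = [u_1 | ... | u_1] ∈ R^(4×1). The projector onto W = col(U) is P = U (U^T U)^(-1) U^T.
Compute U^T U =
  [20],
and U^T v = (5).
Solve U^T U · c = U^T v for the coefficients: c = (1/4). The projection is proj_W(v) = U c.
Check: (v - proj_W(v)) · u_1 = 0  (should be 0).
Result: proj_W(v) = (-1/4, 3/4, 3/4, 1/4).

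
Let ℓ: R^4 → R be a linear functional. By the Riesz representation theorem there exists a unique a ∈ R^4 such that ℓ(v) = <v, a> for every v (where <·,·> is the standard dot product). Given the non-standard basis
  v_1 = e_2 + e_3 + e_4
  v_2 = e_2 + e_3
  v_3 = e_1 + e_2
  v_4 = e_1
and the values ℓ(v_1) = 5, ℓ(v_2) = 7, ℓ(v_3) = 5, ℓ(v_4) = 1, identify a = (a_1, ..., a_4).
a = (1, 4, 3, -2)

Write a = (a_1, ..., a_4) in the standard basis. For each basis vector v_i, ℓ(v_i) = <v_i, a> is a linear equation in the a_j's. Collect the n equations into a matrix system V a = ℓ, where row i of V is v_i (expressed in the standard basis). Since V is invertible (lower-triangular with 1s on the diagonal, up to permutation), solve by back-substitution:
  V =
[[0, 1, 1, 1],
 [0, 1, 1, 0],
 [1, 1, 0, 0],
 [1, 0, 0, 0]]
  V a = (5, 7, 5, 1)
Solving gives a = (1, 4, 3, -2).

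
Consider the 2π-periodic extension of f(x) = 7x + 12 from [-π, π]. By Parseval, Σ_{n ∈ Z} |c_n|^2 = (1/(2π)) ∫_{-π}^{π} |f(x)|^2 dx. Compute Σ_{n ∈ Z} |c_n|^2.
Σ |c_n|^2 = 49π^2/3 + 144

Expand and integrate term by term over [-π, π]:
  ∫ (7x)^2 dx = 49·(2π^3/3); ∫ 2·7·(12)·x dx = 0 (odd integrand); ∫ 12^2 dx = 144·2π.
So (1/(2π)) ∫_{-π}^{π} (7x + 12)^2 dx = 49π^2/3 + 144 = 49π^2/3 + 144.
Parseval ⇒ Σ |c_n|^2 = 49π^2/3 + 144.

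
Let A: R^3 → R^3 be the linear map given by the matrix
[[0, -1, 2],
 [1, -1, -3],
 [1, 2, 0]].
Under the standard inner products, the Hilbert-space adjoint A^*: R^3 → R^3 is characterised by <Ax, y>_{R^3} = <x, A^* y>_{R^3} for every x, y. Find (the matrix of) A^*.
A^* = A^T =
[[0, 1, 1],
 [-1, -1, 2],
 [2, -3, 0]]

For real matrices with standard dot products, the defining identity <Ax, y> = <x, A^* y> gives (Ax)^T y = x^T (A^*) y, i.e. x^T A^T y = x^T (A^*) y. Since this holds for all x, y, we must have A^* = A^T. Therefore
A^* =
[[0, 1, 1],
 [-1, -1, 2],
 [2, -3, 0]].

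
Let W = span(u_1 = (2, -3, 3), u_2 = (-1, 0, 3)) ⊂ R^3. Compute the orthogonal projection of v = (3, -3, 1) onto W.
proj_W(v) = (54/19, -60/19, 18/19)

Set up U = [u_1 | ... | u_2] ∈ R^(3×2). The projector onto W = col(U) is P = U (U^T U)^(-1) U^T.
Compute U^T U =
  [22, 7]
  [7, 10],
and U^T v = (18, 0).
Solve U^T U · c = U^T v for the coefficients: c = (20/19, -14/19). The projection is proj_W(v) = U c.
Check: (v - proj_W(v)) · u_1 = 0  (should be 0).
Check: (v - proj_W(v)) · u_2 = 0  (should be 0).
Result: proj_W(v) = (54/19, -60/19, 18/19).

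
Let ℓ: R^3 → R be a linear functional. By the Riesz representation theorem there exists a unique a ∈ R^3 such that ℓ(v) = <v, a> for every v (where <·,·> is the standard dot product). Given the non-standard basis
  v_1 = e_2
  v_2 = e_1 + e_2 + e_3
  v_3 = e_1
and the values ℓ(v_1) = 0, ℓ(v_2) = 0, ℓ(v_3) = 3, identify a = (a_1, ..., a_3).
a = (3, 0, -3)

Write a = (a_1, ..., a_3) in the standard basis. For each basis vector v_i, ℓ(v_i) = <v_i, a> is a linear equation in the a_j's. Collect the n equations into a matrix system V a = ℓ, where row i of V is v_i (expressed in the standard basis). Since V is invertible (lower-triangular with 1s on the diagonal, up to permutation), solve by back-substitution:
  V =
[[0, 1, 0],
 [1, 1, 1],
 [1, 0, 0]]
  V a = (0, 0, 3)
Solving gives a = (3, 0, -3).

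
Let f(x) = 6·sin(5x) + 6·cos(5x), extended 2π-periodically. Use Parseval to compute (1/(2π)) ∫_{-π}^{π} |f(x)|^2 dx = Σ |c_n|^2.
Σ |c_n|^2 = 36

Expand |f|^2 and use orthogonality of {sin(nx), cos(mx)} on [-π, π]:
  ∫_{-π}^{π} sin(nx)^2 dx = π, ∫ cos(mx)^2 dx = π, and cross terms integrate to 0.
So ∫_{-π}^{π} f(x)^2 dx = 6^2 · π + 6^2 · π = (36 + 36)π.
Divide by 2π: (36 + 36)/2 = 36.
By Parseval, this equals Σ |c_n|^2.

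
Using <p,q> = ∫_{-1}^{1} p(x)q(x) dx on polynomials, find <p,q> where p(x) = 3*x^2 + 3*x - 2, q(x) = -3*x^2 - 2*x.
<p,q> = -18/5

Expand the product: p(x)·q(x) = -9*x^4 - 15*x^3 + 4*x.
∫_{-1}^{1} of each monomial x^k gives [2/(k+1) if k even, 0 if k odd]. Integrating term-by-term (or equivalently evaluating the antiderivative F(x) = -9*x^5/5 - 15*x^4/4 + 2*x^2 at the endpoints):
  F(1) − F(−1) = -71/20 − (1/20) = -18/5.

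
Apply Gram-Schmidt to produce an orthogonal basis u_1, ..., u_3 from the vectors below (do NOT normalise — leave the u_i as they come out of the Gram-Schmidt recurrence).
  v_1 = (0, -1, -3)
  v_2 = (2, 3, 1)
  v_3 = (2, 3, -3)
Orthogonal basis:
  u_1 = (0, -1, -3)
  u_2 = (2, 12/5, -4/5)
  u_3 = (-8/13, 6/13, -2/13)

Apply the Gram-Schmidt recurrence
  u_1 = v_1
  u_i = v_i − Σ_{j<i} ((v_i · u_j) / (u_j · u_j)) · u_j.

Step by step this gives:
  u_1 = (0, -1, -3)
  u_2 = (2, 12/5, -4/5)
  u_3 = (-8/13, 6/13, -2/13)

Orthogonality check:
  u_2 · u_1 = 0 (should be 0)
  u_3 · u_1 = 0 (should be 0)
  u_3 · u_2 = 0 (should be 0)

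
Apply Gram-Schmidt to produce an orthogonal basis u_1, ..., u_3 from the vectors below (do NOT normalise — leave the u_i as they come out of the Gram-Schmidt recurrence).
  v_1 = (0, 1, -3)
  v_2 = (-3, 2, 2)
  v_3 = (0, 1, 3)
Orthogonal basis:
  u_1 = (0, 1, -3)
  u_2 = (-3, 12/5, 4/5)
  u_3 = (72/77, 81/77, 27/77)

Apply the Gram-Schmidt recurrence
  u_1 = v_1
  u_i = v_i − Σ_{j<i} ((v_i · u_j) / (u_j · u_j)) · u_j.

Step by step this gives:
  u_1 = (0, 1, -3)
  u_2 = (-3, 12/5, 4/5)
  u_3 = (72/77, 81/77, 27/77)

Orthogonality check:
  u_2 · u_1 = 0 (should be 0)
  u_3 · u_1 = 0 (should be 0)
  u_3 · u_2 = 0 (should be 0)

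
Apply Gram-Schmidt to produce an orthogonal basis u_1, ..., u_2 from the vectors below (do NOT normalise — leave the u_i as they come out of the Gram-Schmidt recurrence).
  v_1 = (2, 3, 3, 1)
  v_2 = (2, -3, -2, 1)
Orthogonal basis:
  u_1 = (2, 3, 3, 1)
  u_2 = (66/23, -39/23, -16/23, 33/23)

Apply the Gram-Schmidt recurrence
  u_1 = v_1
  u_i = v_i − Σ_{j<i} ((v_i · u_j) / (u_j · u_j)) · u_j.

Step by step this gives:
  u_1 = (2, 3, 3, 1)
  u_2 = (66/23, -39/23, -16/23, 33/23)

Orthogonality check:
  u_2 · u_1 = 0 (should be 0)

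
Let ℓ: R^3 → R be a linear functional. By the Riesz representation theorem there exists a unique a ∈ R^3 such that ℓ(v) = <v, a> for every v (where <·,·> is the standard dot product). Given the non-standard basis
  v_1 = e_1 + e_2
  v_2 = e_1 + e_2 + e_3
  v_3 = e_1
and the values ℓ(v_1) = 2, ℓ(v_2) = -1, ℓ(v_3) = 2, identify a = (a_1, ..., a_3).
a = (2, 0, -3)

Write a = (a_1, ..., a_3) in the standard basis. For each basis vector v_i, ℓ(v_i) = <v_i, a> is a linear equation in the a_j's. Collect the n equations into a matrix system V a = ℓ, where row i of V is v_i (expressed in the standard basis). Since V is invertible (lower-triangular with 1s on the diagonal, up to permutation), solve by back-substitution:
  V =
[[1, 1, 0],
 [1, 1, 1],
 [1, 0, 0]]
  V a = (2, -1, 2)
Solving gives a = (2, 0, -3).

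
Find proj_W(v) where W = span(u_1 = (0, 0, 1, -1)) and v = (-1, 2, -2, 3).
proj_W(v) = (0, 0, -5/2, 5/2)

Set up U = [u_1 | ... | u_1] ∈ R^(4×1). The projector onto W = col(U) is P = U (U^T U)^(-1) U^T.
Compute U^T U =
  [2],
and U^T v = (-5).
Solve U^T U · c = U^T v for the coefficients: c = (-5/2). The projection is proj_W(v) = U c.
Check: (v - proj_W(v)) · u_1 = 0  (should be 0).
Result: proj_W(v) = (0, 0, -5/2, 5/2).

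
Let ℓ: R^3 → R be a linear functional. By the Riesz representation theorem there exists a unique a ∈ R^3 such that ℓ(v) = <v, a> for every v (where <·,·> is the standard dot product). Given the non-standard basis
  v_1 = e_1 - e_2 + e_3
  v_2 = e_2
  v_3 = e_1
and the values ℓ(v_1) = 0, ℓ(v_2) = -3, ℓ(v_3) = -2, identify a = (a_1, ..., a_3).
a = (-2, -3, -1)

Write a = (a_1, ..., a_3) in the standard basis. For each basis vector v_i, ℓ(v_i) = <v_i, a> is a linear equation in the a_j's. Collect the n equations into a matrix system V a = ℓ, where row i of V is v_i (expressed in the standard basis). Since V is invertible (lower-triangular with 1s on the diagonal, up to permutation), solve by back-substitution:
  V =
[[1, -1, 1],
 [0, 1, 0],
 [1, 0, 0]]
  V a = (0, -3, -2)
Solving gives a = (-2, -3, -1).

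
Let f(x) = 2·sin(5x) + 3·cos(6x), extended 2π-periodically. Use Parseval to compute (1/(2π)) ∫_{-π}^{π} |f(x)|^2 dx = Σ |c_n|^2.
Σ |c_n|^2 = 13/2

Expand |f|^2 and use orthogonality of {sin(nx), cos(mx)} on [-π, π]:
  ∫_{-π}^{π} sin(nx)^2 dx = π, ∫ cos(mx)^2 dx = π, and cross terms integrate to 0.
So ∫_{-π}^{π} f(x)^2 dx = 2^2 · π + 3^2 · π = (4 + 9)π.
Divide by 2π: (4 + 9)/2 = 13/2.
By Parseval, this equals Σ |c_n|^2.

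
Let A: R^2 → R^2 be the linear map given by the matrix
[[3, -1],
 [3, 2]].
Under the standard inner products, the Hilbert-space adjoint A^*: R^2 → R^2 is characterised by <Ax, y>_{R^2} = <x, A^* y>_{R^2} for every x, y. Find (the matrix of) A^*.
A^* = A^T =
[[3, 3],
 [-1, 2]]

For real matrices with standard dot products, the defining identity <Ax, y> = <x, A^* y> gives (Ax)^T y = x^T (A^*) y, i.e. x^T A^T y = x^T (A^*) y. Since this holds for all x, y, we must have A^* = A^T. Therefore
A^* =
[[3, 3],
 [-1, 2]].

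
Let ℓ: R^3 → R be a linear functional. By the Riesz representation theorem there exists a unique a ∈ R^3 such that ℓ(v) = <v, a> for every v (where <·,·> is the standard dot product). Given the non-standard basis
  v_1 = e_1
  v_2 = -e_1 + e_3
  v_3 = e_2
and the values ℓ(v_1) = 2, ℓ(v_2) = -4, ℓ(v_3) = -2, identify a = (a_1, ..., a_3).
a = (2, -2, -2)

Write a = (a_1, ..., a_3) in the standard basis. For each basis vector v_i, ℓ(v_i) = <v_i, a> is a linear equation in the a_j's. Collect the n equations into a matrix system V a = ℓ, where row i of V is v_i (expressed in the standard basis). Since V is invertible (lower-triangular with 1s on the diagonal, up to permutation), solve by back-substitution:
  V =
[[1, 0, 0],
 [-1, 0, 1],
 [0, 1, 0]]
  V a = (2, -4, -2)
Solving gives a = (2, -2, -2).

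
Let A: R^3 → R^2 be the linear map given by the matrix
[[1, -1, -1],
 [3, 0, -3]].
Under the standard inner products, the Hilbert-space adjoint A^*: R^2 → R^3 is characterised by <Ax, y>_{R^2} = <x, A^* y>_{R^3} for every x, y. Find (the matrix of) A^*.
A^* = A^T =
[[1, 3],
 [-1, 0],
 [-1, -3]]

For real matrices with standard dot products, the defining identity <Ax, y> = <x, A^* y> gives (Ax)^T y = x^T (A^*) y, i.e. x^T A^T y = x^T (A^*) y. Since this holds for all x, y, we must have A^* = A^T. Therefore
A^* =
[[1, 3],
 [-1, 0],
 [-1, -3]].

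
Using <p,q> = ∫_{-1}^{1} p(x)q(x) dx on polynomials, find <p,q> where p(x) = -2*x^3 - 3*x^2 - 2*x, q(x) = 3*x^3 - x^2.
<p,q> = -102/35

Expand the product: p(x)·q(x) = -6*x^6 - 7*x^5 - 3*x^4 + 2*x^3.
∫_{-1}^{1} of each monomial x^k gives [2/(k+1) if k even, 0 if k odd]. Integrating term-by-term (or equivalently evaluating the antiderivative F(x) = -6*x^7/7 - 7*x^6/6 - 3*x^5/5 + x^4/2 at the endpoints):
  F(1) − F(−1) = -223/105 − (83/105) = -102/35.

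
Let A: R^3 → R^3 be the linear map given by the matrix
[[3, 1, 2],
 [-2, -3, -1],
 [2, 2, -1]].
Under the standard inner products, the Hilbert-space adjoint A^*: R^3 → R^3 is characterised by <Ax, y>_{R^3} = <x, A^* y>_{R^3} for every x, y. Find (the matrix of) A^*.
A^* = A^T =
[[3, -2, 2],
 [1, -3, 2],
 [2, -1, -1]]

For real matrices with standard dot products, the defining identity <Ax, y> = <x, A^* y> gives (Ax)^T y = x^T (A^*) y, i.e. x^T A^T y = x^T (A^*) y. Since this holds for all x, y, we must have A^* = A^T. Therefore
A^* =
[[3, -2, 2],
 [1, -3, 2],
 [2, -1, -1]].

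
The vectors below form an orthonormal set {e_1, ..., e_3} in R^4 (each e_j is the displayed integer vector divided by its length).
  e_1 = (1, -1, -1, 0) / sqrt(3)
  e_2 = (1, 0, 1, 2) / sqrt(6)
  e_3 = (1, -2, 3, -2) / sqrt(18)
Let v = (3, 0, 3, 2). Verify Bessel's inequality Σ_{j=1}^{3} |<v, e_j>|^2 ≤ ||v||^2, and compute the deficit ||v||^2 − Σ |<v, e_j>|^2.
Σ |<v, e_j>|^2 = 182/9; ||v||^2 = 22; deficit = 16/9

Write each e_j = u_j / sqrt(<u_j, u_j>) where u_j is the displayed integer vector. Then <v, e_j> = <v, u_j> / sqrt(<u_j, u_j>), so |<v, e_j>|^2 = <v, u_j>^2 / <u_j, u_j>.
Coefficients: <v, e_1> = 0/sqrt(3), <v, e_2> = 10/sqrt(6), <v, e_3> = 8/sqrt(18).
Square and sum: Σ |<v, e_j>|^2 = 182/9.
Compute ||v||^2 = v·v = 22.
Deficit = 22 − 182/9 = 16/9 ≥ 0, confirming Bessel's inequality. (The deficit equals ||v − Σ <v,e_j> e_j||^2, the squared distance from v to span{e_j}.)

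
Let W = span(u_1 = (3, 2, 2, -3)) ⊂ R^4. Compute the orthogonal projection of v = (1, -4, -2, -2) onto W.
proj_W(v) = (-9/26, -3/13, -3/13, 9/26)

Set up U = [u_1 | ... | u_1] ∈ R^(4×1). The projector onto W = col(U) is P = U (U^T U)^(-1) U^T.
Compute U^T U =
  [26],
and U^T v = (-3).
Solve U^T U · c = U^T v for the coefficients: c = (-3/26). The projection is proj_W(v) = U c.
Check: (v - proj_W(v)) · u_1 = 0  (should be 0).
Result: proj_W(v) = (-9/26, -3/13, -3/13, 9/26).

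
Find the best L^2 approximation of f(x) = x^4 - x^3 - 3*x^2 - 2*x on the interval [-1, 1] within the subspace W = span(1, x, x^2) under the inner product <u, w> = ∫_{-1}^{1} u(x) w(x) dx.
g(x) = -15*x^2/7 - 13*x/5 - 3/35

The best approximation g ∈ W is the orthogonal projection of f onto W. Writing g = a_0 + a_1 x + a_2 x^2, the coefficients solve the normal equations G · a = b where
  G_{ij} = <φ_i, φ_j> and b_i = <f, φ_i>, with φ_0 = 1, φ_1 = x, φ_2 = x^2.
G =
  [2, 0, 2/3]
  [0, 2/3, 0]
  [2/3, 0, 2/5],
b = (-8/5, -26/15, -32/35).
Solving gives a_0 = -3/35, a_1 = -13/5, a_2 = -15/7, so
  g(x) = -15*x^2/7 - 13*x/5 - 3/35.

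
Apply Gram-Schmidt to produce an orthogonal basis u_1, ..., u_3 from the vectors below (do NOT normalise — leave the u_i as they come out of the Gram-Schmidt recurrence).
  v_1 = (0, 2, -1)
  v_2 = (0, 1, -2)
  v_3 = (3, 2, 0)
Orthogonal basis:
  u_1 = (0, 2, -1)
  u_2 = (0, -3/5, -6/5)
  u_3 = (3, 0, 0)

Apply the Gram-Schmidt recurrence
  u_1 = v_1
  u_i = v_i − Σ_{j<i} ((v_i · u_j) / (u_j · u_j)) · u_j.

Step by step this gives:
  u_1 = (0, 2, -1)
  u_2 = (0, -3/5, -6/5)
  u_3 = (3, 0, 0)

Orthogonality check:
  u_2 · u_1 = 0 (should be 0)
  u_3 · u_1 = 0 (should be 0)
  u_3 · u_2 = 0 (should be 0)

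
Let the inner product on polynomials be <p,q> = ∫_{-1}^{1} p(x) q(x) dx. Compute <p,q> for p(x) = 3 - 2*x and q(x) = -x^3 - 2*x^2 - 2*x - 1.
<p,q> = -98/15

Expand the product: p(x)·q(x) = 2*x^4 + x^3 - 2*x^2 - 4*x - 3.
∫_{-1}^{1} of each monomial x^k gives [2/(k+1) if k even, 0 if k odd]. Integrating term-by-term (or equivalently evaluating the antiderivative F(x) = 2*x^5/5 + x^4/4 - 2*x^3/3 - 2*x^2 - 3*x at the endpoints):
  F(1) − F(−1) = -301/60 − (91/60) = -98/15.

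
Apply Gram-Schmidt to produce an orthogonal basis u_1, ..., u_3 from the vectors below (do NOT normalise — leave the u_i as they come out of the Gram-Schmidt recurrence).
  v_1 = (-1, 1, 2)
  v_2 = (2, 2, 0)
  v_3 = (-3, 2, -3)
Orthogonal basis:
  u_1 = (-1, 1, 2)
  u_2 = (2, 2, 0)
  u_3 = (-8/3, 8/3, -8/3)

Apply the Gram-Schmidt recurrence
  u_1 = v_1
  u_i = v_i − Σ_{j<i} ((v_i · u_j) / (u_j · u_j)) · u_j.

Step by step this gives:
  u_1 = (-1, 1, 2)
  u_2 = (2, 2, 0)
  u_3 = (-8/3, 8/3, -8/3)

Orthogonality check:
  u_2 · u_1 = 0 (should be 0)
  u_3 · u_1 = 0 (should be 0)
  u_3 · u_2 = 0 (should be 0)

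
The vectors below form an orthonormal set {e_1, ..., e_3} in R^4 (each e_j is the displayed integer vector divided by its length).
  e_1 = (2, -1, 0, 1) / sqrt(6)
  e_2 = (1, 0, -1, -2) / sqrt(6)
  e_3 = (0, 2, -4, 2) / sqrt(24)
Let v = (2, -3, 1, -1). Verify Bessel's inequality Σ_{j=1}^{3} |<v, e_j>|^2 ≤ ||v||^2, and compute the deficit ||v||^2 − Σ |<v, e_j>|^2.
Σ |<v, e_j>|^2 = 27/2; ||v||^2 = 15; deficit = 3/2

Write each e_j = u_j / sqrt(<u_j, u_j>) where u_j is the displayed integer vector. Then <v, e_j> = <v, u_j> / sqrt(<u_j, u_j>), so |<v, e_j>|^2 = <v, u_j>^2 / <u_j, u_j>.
Coefficients: <v, e_1> = 6/sqrt(6), <v, e_2> = 3/sqrt(6), <v, e_3> = -12/sqrt(24).
Square and sum: Σ |<v, e_j>|^2 = 27/2.
Compute ||v||^2 = v·v = 15.
Deficit = 15 − 27/2 = 3/2 ≥ 0, confirming Bessel's inequality. (The deficit equals ||v − Σ <v,e_j> e_j||^2, the squared distance from v to span{e_j}.)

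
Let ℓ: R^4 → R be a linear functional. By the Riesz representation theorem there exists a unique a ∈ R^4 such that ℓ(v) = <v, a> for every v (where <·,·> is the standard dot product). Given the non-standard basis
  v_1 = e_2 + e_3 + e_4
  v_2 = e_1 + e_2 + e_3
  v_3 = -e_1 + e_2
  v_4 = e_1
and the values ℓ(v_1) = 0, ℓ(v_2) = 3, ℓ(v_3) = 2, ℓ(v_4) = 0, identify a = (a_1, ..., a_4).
a = (0, 2, 1, -3)

Write a = (a_1, ..., a_4) in the standard basis. For each basis vector v_i, ℓ(v_i) = <v_i, a> is a linear equation in the a_j's. Collect the n equations into a matrix system V a = ℓ, where row i of V is v_i (expressed in the standard basis). Since V is invertible (lower-triangular with 1s on the diagonal, up to permutation), solve by back-substitution:
  V =
[[0, 1, 1, 1],
 [1, 1, 1, 0],
 [-1, 1, 0, 0],
 [1, 0, 0, 0]]
  V a = (0, 3, 2, 0)
Solving gives a = (0, 2, 1, -3).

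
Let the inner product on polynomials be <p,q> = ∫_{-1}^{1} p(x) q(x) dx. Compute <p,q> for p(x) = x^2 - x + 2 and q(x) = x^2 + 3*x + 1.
<p,q> = 22/5

Expand the product: p(x)·q(x) = x^4 + 2*x^3 + 5*x + 2.
∫_{-1}^{1} of each monomial x^k gives [2/(k+1) if k even, 0 if k odd]. Integrating term-by-term (or equivalently evaluating the antiderivative F(x) = x^5/5 + x^4/2 + 5*x^2/2 + 2*x at the endpoints):
  F(1) − F(−1) = 26/5 − (4/5) = 22/5.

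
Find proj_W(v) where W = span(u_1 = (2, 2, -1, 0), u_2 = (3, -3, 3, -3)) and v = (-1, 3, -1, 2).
proj_W(v) = (-32/35, 12/5, -71/35, 58/35)

Set up U = [u_1 | ... | u_2] ∈ R^(4×2). The projector onto W = col(U) is P = U (U^T U)^(-1) U^T.
Compute U^T U =
  [9, -3]
  [-3, 36],
and U^T v = (5, -21).
Solve U^T U · c = U^T v for the coefficients: c = (13/35, -58/105). The projection is proj_W(v) = U c.
Check: (v - proj_W(v)) · u_1 = 0  (should be 0).
Check: (v - proj_W(v)) · u_2 = 0  (should be 0).
Result: proj_W(v) = (-32/35, 12/5, -71/35, 58/35).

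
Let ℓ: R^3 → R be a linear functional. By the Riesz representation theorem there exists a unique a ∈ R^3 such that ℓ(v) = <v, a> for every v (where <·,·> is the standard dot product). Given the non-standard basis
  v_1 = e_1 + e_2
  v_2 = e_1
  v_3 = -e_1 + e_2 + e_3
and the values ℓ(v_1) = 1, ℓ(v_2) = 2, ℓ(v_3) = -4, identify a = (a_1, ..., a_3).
a = (2, -1, -1)

Write a = (a_1, ..., a_3) in the standard basis. For each basis vector v_i, ℓ(v_i) = <v_i, a> is a linear equation in the a_j's. Collect the n equations into a matrix system V a = ℓ, where row i of V is v_i (expressed in the standard basis). Since V is invertible (lower-triangular with 1s on the diagonal, up to permutation), solve by back-substitution:
  V =
[[1, 1, 0],
 [1, 0, 0],
 [-1, 1, 1]]
  V a = (1, 2, -4)
Solving gives a = (2, -1, -1).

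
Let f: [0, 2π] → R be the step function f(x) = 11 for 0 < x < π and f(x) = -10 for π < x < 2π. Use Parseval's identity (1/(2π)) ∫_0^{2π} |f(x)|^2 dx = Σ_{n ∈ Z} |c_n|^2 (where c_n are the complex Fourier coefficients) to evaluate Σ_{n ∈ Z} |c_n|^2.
Σ |c_n|^2 = 221/2

Parseval equates the L^2 energy of f (normalised by 1/(2π)) with the ℓ^2 sum of its Fourier coefficients: (1/(2π)) ∫_0^{2π} |f|^2 = Σ |c_n|^2.
Compute the left side: (1/(2π)) [∫_0^π 11^2 dx + ∫_π^{2π} (-10)^2 dx] = (1/(2π)) · (121π + 100π) = (121 + 100)/2 = 221/2.
So Σ_{n ∈ Z} |c_n|^2 = 221/2.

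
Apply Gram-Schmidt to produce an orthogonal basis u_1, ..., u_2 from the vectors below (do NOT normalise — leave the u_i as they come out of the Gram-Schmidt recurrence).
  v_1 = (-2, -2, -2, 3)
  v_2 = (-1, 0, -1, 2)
Orthogonal basis:
  u_1 = (-2, -2, -2, 3)
  u_2 = (-1/21, 20/21, -1/21, 4/7)

Apply the Gram-Schmidt recurrence
  u_1 = v_1
  u_i = v_i − Σ_{j<i} ((v_i · u_j) / (u_j · u_j)) · u_j.

Step by step this gives:
  u_1 = (-2, -2, -2, 3)
  u_2 = (-1/21, 20/21, -1/21, 4/7)

Orthogonality check:
  u_2 · u_1 = 0 (should be 0)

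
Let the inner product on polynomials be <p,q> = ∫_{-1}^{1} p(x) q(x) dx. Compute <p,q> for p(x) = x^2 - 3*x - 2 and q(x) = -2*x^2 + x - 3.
<p,q> = 148/15

Expand the product: p(x)·q(x) = -2*x^4 + 7*x^3 - 2*x^2 + 7*x + 6.
∫_{-1}^{1} of each monomial x^k gives [2/(k+1) if k even, 0 if k odd]. Integrating term-by-term (or equivalently evaluating the antiderivative F(x) = -2*x^5/5 + 7*x^4/4 - 2*x^3/3 + 7*x^2/2 + 6*x at the endpoints):
  F(1) − F(−1) = 611/60 − (19/60) = 148/15.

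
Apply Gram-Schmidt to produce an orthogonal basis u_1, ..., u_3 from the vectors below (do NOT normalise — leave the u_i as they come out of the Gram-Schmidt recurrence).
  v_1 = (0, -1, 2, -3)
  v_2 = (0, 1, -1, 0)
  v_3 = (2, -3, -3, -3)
Orthogonal basis:
  u_1 = (0, -1, 2, -3)
  u_2 = (0, 11/14, -4/7, -9/14)
  u_3 = (2, -63/19, -63/19, -21/19)

Apply the Gram-Schmidt recurrence
  u_1 = v_1
  u_i = v_i − Σ_{j<i} ((v_i · u_j) / (u_j · u_j)) · u_j.

Step by step this gives:
  u_1 = (0, -1, 2, -3)
  u_2 = (0, 11/14, -4/7, -9/14)
  u_3 = (2, -63/19, -63/19, -21/19)

Orthogonality check:
  u_2 · u_1 = 0 (should be 0)
  u_3 · u_1 = 0 (should be 0)
  u_3 · u_2 = 0 (should be 0)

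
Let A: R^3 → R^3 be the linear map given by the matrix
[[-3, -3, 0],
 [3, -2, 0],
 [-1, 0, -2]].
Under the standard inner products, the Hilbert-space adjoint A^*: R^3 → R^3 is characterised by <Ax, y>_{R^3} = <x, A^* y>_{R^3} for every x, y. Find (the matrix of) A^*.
A^* = A^T =
[[-3, 3, -1],
 [-3, -2, 0],
 [0, 0, -2]]

For real matrices with standard dot products, the defining identity <Ax, y> = <x, A^* y> gives (Ax)^T y = x^T (A^*) y, i.e. x^T A^T y = x^T (A^*) y. Since this holds for all x, y, we must have A^* = A^T. Therefore
A^* =
[[-3, 3, -1],
 [-3, -2, 0],
 [0, 0, -2]].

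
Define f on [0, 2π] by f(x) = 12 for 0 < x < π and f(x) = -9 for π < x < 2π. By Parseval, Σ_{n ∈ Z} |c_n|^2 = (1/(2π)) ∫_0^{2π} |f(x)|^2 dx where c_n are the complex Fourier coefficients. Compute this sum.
Σ |c_n|^2 = 225/2

Parseval equates the L^2 energy of f (normalised by 1/(2π)) with the ℓ^2 sum of its Fourier coefficients: (1/(2π)) ∫_0^{2π} |f|^2 = Σ |c_n|^2.
Compute the left side: (1/(2π)) [∫_0^π 12^2 dx + ∫_π^{2π} (-9)^2 dx] = (1/(2π)) · (144π + 81π) = (144 + 81)/2 = 225/2.
So Σ_{n ∈ Z} |c_n|^2 = 225/2.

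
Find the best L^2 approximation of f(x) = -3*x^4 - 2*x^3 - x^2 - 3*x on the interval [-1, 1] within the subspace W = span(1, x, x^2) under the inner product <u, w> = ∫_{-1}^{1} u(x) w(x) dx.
g(x) = -25*x^2/7 - 21*x/5 + 9/35

The best approximation g ∈ W is the orthogonal projection of f onto W. Writing g = a_0 + a_1 x + a_2 x^2, the coefficients solve the normal equations G · a = b where
  G_{ij} = <φ_i, φ_j> and b_i = <f, φ_i>, with φ_0 = 1, φ_1 = x, φ_2 = x^2.
G =
  [2, 0, 2/3]
  [0, 2/3, 0]
  [2/3, 0, 2/5],
b = (-28/15, -14/5, -44/35).
Solving gives a_0 = 9/35, a_1 = -21/5, a_2 = -25/7, so
  g(x) = -25*x^2/7 - 21*x/5 + 9/35.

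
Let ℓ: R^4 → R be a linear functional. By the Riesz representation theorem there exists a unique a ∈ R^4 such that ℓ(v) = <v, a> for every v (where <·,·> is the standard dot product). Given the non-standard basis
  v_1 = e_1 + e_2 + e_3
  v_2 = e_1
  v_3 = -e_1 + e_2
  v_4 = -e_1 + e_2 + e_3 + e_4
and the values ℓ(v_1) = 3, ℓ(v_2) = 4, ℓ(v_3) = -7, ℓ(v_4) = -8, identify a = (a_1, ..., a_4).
a = (4, -3, 2, -3)

Write a = (a_1, ..., a_4) in the standard basis. For each basis vector v_i, ℓ(v_i) = <v_i, a> is a linear equation in the a_j's. Collect the n equations into a matrix system V a = ℓ, where row i of V is v_i (expressed in the standard basis). Since V is invertible (lower-triangular with 1s on the diagonal, up to permutation), solve by back-substitution:
  V =
[[1, 1, 1, 0],
 [1, 0, 0, 0],
 [-1, 1, 0, 0],
 [-1, 1, 1, 1]]
  V a = (3, 4, -7, -8)
Solving gives a = (4, -3, 2, -3).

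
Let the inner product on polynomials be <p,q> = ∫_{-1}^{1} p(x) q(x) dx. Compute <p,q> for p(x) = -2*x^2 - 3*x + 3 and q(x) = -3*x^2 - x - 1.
<p,q> = -94/15

Expand the product: p(x)·q(x) = 6*x^4 + 11*x^3 - 4*x^2 - 3.
∫_{-1}^{1} of each monomial x^k gives [2/(k+1) if k even, 0 if k odd]. Integrating term-by-term (or equivalently evaluating the antiderivative F(x) = 6*x^5/5 + 11*x^4/4 - 4*x^3/3 - 3*x at the endpoints):
  F(1) − F(−1) = -23/60 − (353/60) = -94/15.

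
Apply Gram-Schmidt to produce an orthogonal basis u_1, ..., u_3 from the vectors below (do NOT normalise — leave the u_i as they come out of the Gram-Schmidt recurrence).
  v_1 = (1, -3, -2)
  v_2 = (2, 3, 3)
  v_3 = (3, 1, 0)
Orthogonal basis:
  u_1 = (1, -3, -2)
  u_2 = (41/14, 3/14, 8/7)
  u_3 = (48/139, 112/139, -144/139)

Apply the Gram-Schmidt recurrence
  u_1 = v_1
  u_i = v_i − Σ_{j<i} ((v_i · u_j) / (u_j · u_j)) · u_j.

Step by step this gives:
  u_1 = (1, -3, -2)
  u_2 = (41/14, 3/14, 8/7)
  u_3 = (48/139, 112/139, -144/139)

Orthogonality check:
  u_2 · u_1 = 0 (should be 0)
  u_3 · u_1 = 0 (should be 0)
  u_3 · u_2 = 0 (should be 0)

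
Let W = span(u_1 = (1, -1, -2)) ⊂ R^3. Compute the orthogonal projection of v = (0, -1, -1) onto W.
proj_W(v) = (1/2, -1/2, -1)

Set up U = [u_1 | ... | u_1] ∈ R^(3×1). The projector onto W = col(U) is P = U (U^T U)^(-1) U^T.
Compute U^T U =
  [6],
and U^T v = (3).
Solve U^T U · c = U^T v for the coefficients: c = (1/2). The projection is proj_W(v) = U c.
Check: (v - proj_W(v)) · u_1 = 0  (should be 0).
Result: proj_W(v) = (1/2, -1/2, -1).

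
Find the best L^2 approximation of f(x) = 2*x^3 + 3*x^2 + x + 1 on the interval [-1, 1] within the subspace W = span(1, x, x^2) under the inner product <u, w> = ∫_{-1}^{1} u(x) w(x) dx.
g(x) = 3*x^2 + 11*x/5 + 1

The best approximation g ∈ W is the orthogonal projection of f onto W. Writing g = a_0 + a_1 x + a_2 x^2, the coefficients solve the normal equations G · a = b where
  G_{ij} = <φ_i, φ_j> and b_i = <f, φ_i>, with φ_0 = 1, φ_1 = x, φ_2 = x^2.
G =
  [2, 0, 2/3]
  [0, 2/3, 0]
  [2/3, 0, 2/5],
b = (4, 22/15, 28/15).
Solving gives a_0 = 1, a_1 = 11/5, a_2 = 3, so
  g(x) = 3*x^2 + 11*x/5 + 1.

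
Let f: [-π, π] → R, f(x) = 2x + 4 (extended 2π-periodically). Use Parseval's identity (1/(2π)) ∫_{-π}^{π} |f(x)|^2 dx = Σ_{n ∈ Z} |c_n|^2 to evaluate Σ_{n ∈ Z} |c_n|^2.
Σ |c_n|^2 = 4π^2/3 + 16

Expand and integrate term by term over [-π, π]:
  ∫ (2x)^2 dx = 4·(2π^3/3); ∫ 2·2·(4)·x dx = 0 (odd integrand); ∫ 4^2 dx = 16·2π.
So (1/(2π)) ∫_{-π}^{π} (2x + 4)^2 dx = 4π^2/3 + 16 = 4π^2/3 + 16.
Parseval ⇒ Σ |c_n|^2 = 4π^2/3 + 16.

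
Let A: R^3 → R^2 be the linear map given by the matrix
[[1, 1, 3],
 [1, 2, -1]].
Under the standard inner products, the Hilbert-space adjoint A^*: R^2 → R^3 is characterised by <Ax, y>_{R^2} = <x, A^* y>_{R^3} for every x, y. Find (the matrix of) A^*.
A^* = A^T =
[[1, 1],
 [1, 2],
 [3, -1]]

For real matrices with standard dot products, the defining identity <Ax, y> = <x, A^* y> gives (Ax)^T y = x^T (A^*) y, i.e. x^T A^T y = x^T (A^*) y. Since this holds for all x, y, we must have A^* = A^T. Therefore
A^* =
[[1, 1],
 [1, 2],
 [3, -1]].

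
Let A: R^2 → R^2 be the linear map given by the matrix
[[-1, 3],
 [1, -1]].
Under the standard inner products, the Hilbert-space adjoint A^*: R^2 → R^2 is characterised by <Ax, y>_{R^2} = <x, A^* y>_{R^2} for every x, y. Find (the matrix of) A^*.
A^* = A^T =
[[-1, 1],
 [3, -1]]

For real matrices with standard dot products, the defining identity <Ax, y> = <x, A^* y> gives (Ax)^T y = x^T (A^*) y, i.e. x^T A^T y = x^T (A^*) y. Since this holds for all x, y, we must have A^* = A^T. Therefore
A^* =
[[-1, 1],
 [3, -1]].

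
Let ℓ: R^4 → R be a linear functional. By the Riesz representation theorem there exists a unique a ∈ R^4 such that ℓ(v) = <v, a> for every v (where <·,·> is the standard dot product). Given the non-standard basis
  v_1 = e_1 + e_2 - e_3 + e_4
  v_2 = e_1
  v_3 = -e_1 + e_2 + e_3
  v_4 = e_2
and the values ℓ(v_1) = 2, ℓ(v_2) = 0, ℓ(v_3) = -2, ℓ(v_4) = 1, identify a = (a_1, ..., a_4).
a = (0, 1, -3, -2)

Write a = (a_1, ..., a_4) in the standard basis. For each basis vector v_i, ℓ(v_i) = <v_i, a> is a linear equation in the a_j's. Collect the n equations into a matrix system V a = ℓ, where row i of V is v_i (expressed in the standard basis). Since V is invertible (lower-triangular with 1s on the diagonal, up to permutation), solve by back-substitution:
  V =
[[1, 1, -1, 1],
 [1, 0, 0, 0],
 [-1, 1, 1, 0],
 [0, 1, 0, 0]]
  V a = (2, 0, -2, 1)
Solving gives a = (0, 1, -3, -2).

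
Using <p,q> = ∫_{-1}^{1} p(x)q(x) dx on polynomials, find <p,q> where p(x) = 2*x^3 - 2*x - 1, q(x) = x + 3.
<p,q> = -98/15

Expand the product: p(x)·q(x) = 2*x^4 + 6*x^3 - 2*x^2 - 7*x - 3.
∫_{-1}^{1} of each monomial x^k gives [2/(k+1) if k even, 0 if k odd]. Integrating term-by-term (or equivalently evaluating the antiderivative F(x) = 2*x^5/5 + 3*x^4/2 - 2*x^3/3 - 7*x^2/2 - 3*x at the endpoints):
  F(1) − F(−1) = -79/15 − (19/15) = -98/15.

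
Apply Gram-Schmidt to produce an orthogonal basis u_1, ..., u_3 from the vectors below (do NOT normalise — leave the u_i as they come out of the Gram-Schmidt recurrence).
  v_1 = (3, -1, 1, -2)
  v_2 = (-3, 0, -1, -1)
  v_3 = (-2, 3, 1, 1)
Orthogonal basis:
  u_1 = (3, -1, 1, -2)
  u_2 = (-7/5, -8/15, -7/15, -31/15)
  u_3 = (-28/101, 225/101, 159/101, -75/101)

Apply the Gram-Schmidt recurrence
  u_1 = v_1
  u_i = v_i − Σ_{j<i} ((v_i · u_j) / (u_j · u_j)) · u_j.

Step by step this gives:
  u_1 = (3, -1, 1, -2)
  u_2 = (-7/5, -8/15, -7/15, -31/15)
  u_3 = (-28/101, 225/101, 159/101, -75/101)

Orthogonality check:
  u_2 · u_1 = 0 (should be 0)
  u_3 · u_1 = 0 (should be 0)
  u_3 · u_2 = 0 (should be 0)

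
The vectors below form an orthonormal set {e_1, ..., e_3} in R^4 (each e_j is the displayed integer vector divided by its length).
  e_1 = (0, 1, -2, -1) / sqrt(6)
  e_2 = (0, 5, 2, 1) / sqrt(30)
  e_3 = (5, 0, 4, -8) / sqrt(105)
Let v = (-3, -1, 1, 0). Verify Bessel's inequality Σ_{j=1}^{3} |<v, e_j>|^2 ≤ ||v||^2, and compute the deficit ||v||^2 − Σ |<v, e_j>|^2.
Σ |<v, e_j>|^2 = 62/21; ||v||^2 = 11; deficit = 169/21

Write each e_j = u_j / sqrt(<u_j, u_j>) where u_j is the displayed integer vector. Then <v, e_j> = <v, u_j> / sqrt(<u_j, u_j>), so |<v, e_j>|^2 = <v, u_j>^2 / <u_j, u_j>.
Coefficients: <v, e_1> = -3/sqrt(6), <v, e_2> = -3/sqrt(30), <v, e_3> = -11/sqrt(105).
Square and sum: Σ |<v, e_j>|^2 = 62/21.
Compute ||v||^2 = v·v = 11.
Deficit = 11 − 62/21 = 169/21 ≥ 0, confirming Bessel's inequality. (The deficit equals ||v − Σ <v,e_j> e_j||^2, the squared distance from v to span{e_j}.)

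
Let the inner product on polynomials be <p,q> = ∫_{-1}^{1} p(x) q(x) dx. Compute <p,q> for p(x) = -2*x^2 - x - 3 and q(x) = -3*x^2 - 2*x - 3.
<p,q> = 476/15

Expand the product: p(x)·q(x) = 6*x^4 + 7*x^3 + 17*x^2 + 9*x + 9.
∫_{-1}^{1} of each monomial x^k gives [2/(k+1) if k even, 0 if k odd]. Integrating term-by-term (or equivalently evaluating the antiderivative F(x) = 6*x^5/5 + 7*x^4/4 + 17*x^3/3 + 9*x^2/2 + 9*x at the endpoints):
  F(1) − F(−1) = 1327/60 − (-577/60) = 476/15.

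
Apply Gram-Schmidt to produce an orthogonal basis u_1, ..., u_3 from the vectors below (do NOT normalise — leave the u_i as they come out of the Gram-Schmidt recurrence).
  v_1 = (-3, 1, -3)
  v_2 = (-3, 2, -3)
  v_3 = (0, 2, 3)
Orthogonal basis:
  u_1 = (-3, 1, -3)
  u_2 = (3/19, 18/19, 3/19)
  u_3 = (-3/2, 0, 3/2)

Apply the Gram-Schmidt recurrence
  u_1 = v_1
  u_i = v_i − Σ_{j<i} ((v_i · u_j) / (u_j · u_j)) · u_j.

Step by step this gives:
  u_1 = (-3, 1, -3)
  u_2 = (3/19, 18/19, 3/19)
  u_3 = (-3/2, 0, 3/2)

Orthogonality check:
  u_2 · u_1 = 0 (should be 0)
  u_3 · u_1 = 0 (should be 0)
  u_3 · u_2 = 0 (should be 0)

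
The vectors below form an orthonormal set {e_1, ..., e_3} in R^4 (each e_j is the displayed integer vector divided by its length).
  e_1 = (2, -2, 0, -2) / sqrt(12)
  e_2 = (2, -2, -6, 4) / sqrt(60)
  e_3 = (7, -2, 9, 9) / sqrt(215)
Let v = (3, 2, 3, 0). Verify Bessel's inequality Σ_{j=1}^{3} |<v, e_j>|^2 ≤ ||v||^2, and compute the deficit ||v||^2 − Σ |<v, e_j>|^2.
Σ |<v, e_j>|^2 = 585/43; ||v||^2 = 22; deficit = 361/43

Write each e_j = u_j / sqrt(<u_j, u_j>) where u_j is the displayed integer vector. Then <v, e_j> = <v, u_j> / sqrt(<u_j, u_j>), so |<v, e_j>|^2 = <v, u_j>^2 / <u_j, u_j>.
Coefficients: <v, e_1> = 2/sqrt(12), <v, e_2> = -16/sqrt(60), <v, e_3> = 44/sqrt(215).
Square and sum: Σ |<v, e_j>|^2 = 585/43.
Compute ||v||^2 = v·v = 22.
Deficit = 22 − 585/43 = 361/43 ≥ 0, confirming Bessel's inequality. (The deficit equals ||v − Σ <v,e_j> e_j||^2, the squared distance from v to span{e_j}.)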